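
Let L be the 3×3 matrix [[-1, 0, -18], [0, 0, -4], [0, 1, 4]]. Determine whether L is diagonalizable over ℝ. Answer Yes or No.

Characteristic polynomial: p(λ) = λ^3 - 3λ^2 + 4 = (λ - 2)^2(λ + 1).
λ = 2 has algebraic multiplicity 2; rank(L − 2I) = 2, so geometric multiplicity = 1.
Geometric multiplicity < algebraic multiplicity, so L is not diagonalizable.

No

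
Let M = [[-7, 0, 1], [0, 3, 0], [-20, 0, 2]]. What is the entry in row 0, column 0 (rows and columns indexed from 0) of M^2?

Characteristic polynomial: λ^3 + 2λ^2 - 9λ - 18 = (λ - 3)(λ + 2)(λ + 3), so the eigenvalues are -3, -2, 3.
λ=-3: eigenvector (1, 0, 4).
λ=3: eigenvector (0, 1, 0).
λ=-2: eigenvector (1, 0, 5).
P = [[1, 0, 1], [0, 1, 0], [4, 0, 5]], D = diag(-3, 3, -2), P⁻¹ = [[5, 0, -1], [0, 1, 0], [-4, 0, 1]].
M² = P·diag(9, 9, 4)·P⁻¹ = [[29, 0, -5], [0, 9, 0], [100, 0, -16]].
The requested entry is 29.

29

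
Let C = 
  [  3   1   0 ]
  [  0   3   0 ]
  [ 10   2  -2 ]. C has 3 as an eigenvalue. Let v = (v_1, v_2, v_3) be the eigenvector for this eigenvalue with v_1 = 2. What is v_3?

C − 3I = [[0, 1, 0], [0, 0, 0], [10, 2, -5]].
Solving (C − 3I)v = 0 gives the eigenspace spanned by (2, 0, 4).
With v_1 = 2, v = (2, 0, 4), so v_3 = 4.

4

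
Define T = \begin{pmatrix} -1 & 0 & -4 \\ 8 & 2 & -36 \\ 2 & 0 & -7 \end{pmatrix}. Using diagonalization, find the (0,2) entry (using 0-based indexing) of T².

32

Characteristic polynomial: s^3 + 6s^2 - s - 30 = (s - 2)(s + 3)(s + 5), so the eigenvalues are -5, -3, 2.
s=-5: eigenvector (-1, -4, -1).
s=2: eigenvector (0, 1, 0).
s=-3: eigenvector (2, 4, 1).
P = [[-1, 0, 2], [-4, 1, 4], [-1, 0, 1]], D = diag(-5, 2, -3), P⁻¹ = [[1, 0, -2], [0, 1, -4], [1, 0, -1]].
T² = P·diag(25, 4, 9)·P⁻¹ = [[-7, 0, 32], [-64, 4, 148], [-16, 0, 41]].
The requested entry is 32.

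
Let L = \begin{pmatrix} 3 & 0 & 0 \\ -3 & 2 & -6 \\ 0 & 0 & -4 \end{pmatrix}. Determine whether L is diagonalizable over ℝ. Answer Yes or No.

Yes

Characteristic polynomial: p(s) = s^3 - s^2 - 14s + 24 = (s - 3)(s - 2)(s + 4).
All 3 eigenvalues are distinct, so L is diagonalizable.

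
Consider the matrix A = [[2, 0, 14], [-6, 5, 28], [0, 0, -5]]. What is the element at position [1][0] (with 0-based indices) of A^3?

-234

Characteristic polynomial: t^3 - 2t^2 - 25t + 50 = (t - 5)(t - 2)(t + 5), so the eigenvalues are -5, 2, 5.
t=5: eigenvector (0, 1, 0).
t=2: eigenvector (1, 2, 0).
t=-5: eigenvector (-2, -4, 1).
P = [[0, 1, -2], [1, 2, -4], [0, 0, 1]], D = diag(5, 2, -5), P⁻¹ = [[-2, 1, 0], [1, 0, 2], [0, 0, 1]].
A³ = P·diag(125, 8, -125)·P⁻¹ = [[8, 0, 266], [-234, 125, 532], [0, 0, -125]].
The requested entry is -234.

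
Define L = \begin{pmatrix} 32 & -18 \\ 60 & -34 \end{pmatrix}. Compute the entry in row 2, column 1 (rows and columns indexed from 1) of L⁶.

-40320

Characteristic polynomial: μ^2 + 2μ - 8 = (μ - 2)(μ + 4), so the eigenvalues are -4, 2.
μ=-4: eigenvector (1, 2).
μ=2: eigenvector (-3, -5).
P = [[1, -3], [2, -5]], D = diag(-4, 2), P⁻¹ = [[-5, 3], [-2, 1]].
L⁶ = P·diag(4096, 64)·P⁻¹ = [[-20096, 12096], [-40320, 24256]].
The requested entry is -40320.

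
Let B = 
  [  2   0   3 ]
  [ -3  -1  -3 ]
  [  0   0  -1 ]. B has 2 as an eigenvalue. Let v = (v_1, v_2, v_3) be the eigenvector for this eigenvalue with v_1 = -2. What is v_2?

B − 2I = [[0, 0, 3], [-3, -3, -3], [0, 0, -3]].
Solving (B − 2I)v = 0 gives the eigenspace spanned by (-2, 2, 0).
With v_1 = -2, v = (-2, 2, 0), so v_2 = 2.

2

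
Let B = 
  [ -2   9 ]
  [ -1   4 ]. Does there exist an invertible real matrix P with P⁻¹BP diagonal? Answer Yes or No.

Characteristic polynomial: p(s) = s^2 - 2s + 1 = (s - 1)^2.
s = 1 has algebraic multiplicity 2; rank(B − 1I) = 1, so geometric multiplicity = 1.
Geometric multiplicity < algebraic multiplicity, so B is not diagonalizable.

No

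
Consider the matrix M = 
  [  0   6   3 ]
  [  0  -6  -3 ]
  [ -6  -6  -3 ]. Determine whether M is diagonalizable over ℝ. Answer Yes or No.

Yes

Characteristic polynomial: p(μ) = μ^3 + 9μ^2 + 18μ = μ(μ + 3)(μ + 6).
All 3 eigenvalues are distinct, so M is diagonalizable.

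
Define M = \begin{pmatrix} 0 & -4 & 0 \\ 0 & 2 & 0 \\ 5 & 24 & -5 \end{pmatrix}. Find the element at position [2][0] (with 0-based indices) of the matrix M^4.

Characteristic polynomial: μ^3 + 3μ^2 - 10μ = μ(μ - 2)(μ + 5), so the eigenvalues are -5, 0, 2.
μ=0: eigenvector (1, 0, 1).
μ=2: eigenvector (-2, 1, 2).
μ=-5: eigenvector (0, 0, 1).
P = [[1, -2, 0], [0, 1, 0], [1, 2, 1]], D = diag(0, 2, -5), P⁻¹ = [[1, 2, 0], [0, 1, 0], [-1, -4, 1]].
M⁴ = P·diag(0, 16, 625)·P⁻¹ = [[0, -32, 0], [0, 16, 0], [-625, -2468, 625]].
The requested entry is -625.

-625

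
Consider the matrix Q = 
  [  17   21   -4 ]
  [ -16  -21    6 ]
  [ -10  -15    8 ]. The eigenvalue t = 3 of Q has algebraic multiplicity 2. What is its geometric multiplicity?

1

Q − 3I = [[14, 21, -4], [-16, -24, 6], [-10, -15, 5]].
This matrix has rank 2, so its null space has dimension 3 − 2 = 1.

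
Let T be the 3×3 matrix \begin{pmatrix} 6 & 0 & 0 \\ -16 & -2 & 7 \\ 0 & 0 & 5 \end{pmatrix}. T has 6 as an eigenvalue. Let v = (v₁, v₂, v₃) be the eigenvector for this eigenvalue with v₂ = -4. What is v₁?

2

T − 6I = [[0, 0, 0], [-16, -8, 7], [0, 0, -1]].
Solving (T − 6I)v = 0 gives the eigenspace spanned by (2, -4, 0).
With v₂ = -4, v = (2, -4, 0), so v₁ = 2.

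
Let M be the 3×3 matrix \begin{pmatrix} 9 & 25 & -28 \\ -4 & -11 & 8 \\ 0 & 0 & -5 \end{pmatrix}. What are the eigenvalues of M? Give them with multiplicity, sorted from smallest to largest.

Characteristic polynomial: p(s) = s^3 + 7s^2 + 11s + 5 = (s + 1)^2(s + 5).
Roots (with multiplicity): -5, -1, -1.

-5, -1, -1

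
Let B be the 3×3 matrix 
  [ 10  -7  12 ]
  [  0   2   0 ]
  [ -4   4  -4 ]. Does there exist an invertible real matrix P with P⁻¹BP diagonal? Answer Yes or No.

No

Characteristic polynomial: p(λ) = λ^3 - 8λ^2 + 20λ - 16 = (λ - 4)(λ - 2)^2.
λ = 2 has algebraic multiplicity 2; rank(B − 2I) = 2, so geometric multiplicity = 1.
Geometric multiplicity < algebraic multiplicity, so B is not diagonalizable.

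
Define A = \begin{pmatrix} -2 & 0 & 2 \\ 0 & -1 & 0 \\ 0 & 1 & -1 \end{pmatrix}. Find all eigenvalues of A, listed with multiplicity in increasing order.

Characteristic polynomial: p(r) = r^3 + 4r^2 + 5r + 2 = (r + 1)^2(r + 2).
Roots (with multiplicity): -2, -1, -1.

-2, -1, -1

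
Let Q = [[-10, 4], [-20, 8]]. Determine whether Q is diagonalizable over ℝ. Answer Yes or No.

Characteristic polynomial: p(λ) = λ^2 + 2λ = λ(λ + 2).
All 2 eigenvalues are distinct, so Q is diagonalizable.

Yes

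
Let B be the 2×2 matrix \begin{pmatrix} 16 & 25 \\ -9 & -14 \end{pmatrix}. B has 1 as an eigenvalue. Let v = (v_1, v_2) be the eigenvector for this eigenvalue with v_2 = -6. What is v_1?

10

B − 1I = [[15, 25], [-9, -15]].
Solving (B − 1I)v = 0 gives the eigenspace spanned by (10, -6).
With v_2 = -6, v = (10, -6), so v_1 = 10.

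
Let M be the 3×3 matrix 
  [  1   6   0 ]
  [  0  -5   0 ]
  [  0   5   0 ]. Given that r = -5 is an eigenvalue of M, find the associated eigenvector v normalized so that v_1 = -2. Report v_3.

-2

M + 5I = [[6, 6, 0], [0, 0, 0], [0, 5, 5]].
Solving (M + 5I)v = 0 gives the eigenspace spanned by (-2, 2, -2).
With v_1 = -2, v = (-2, 2, -2), so v_3 = -2.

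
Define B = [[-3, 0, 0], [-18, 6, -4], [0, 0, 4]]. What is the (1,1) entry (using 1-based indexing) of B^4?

Characteristic polynomial: t^3 - 7t^2 - 6t + 72 = (t - 6)(t - 4)(t + 3), so the eigenvalues are -3, 4, 6.
t=-3: eigenvector (1, 2, 0).
t=6: eigenvector (0, 1, 0).
t=4: eigenvector (0, 2, 1).
P = [[1, 0, 0], [2, 1, 2], [0, 0, 1]], D = diag(-3, 6, 4), P⁻¹ = [[1, 0, 0], [-2, 1, -2], [0, 0, 1]].
B⁴ = P·diag(81, 1296, 256)·P⁻¹ = [[81, 0, 0], [-2430, 1296, -2080], [0, 0, 256]].
The requested entry is 81.

81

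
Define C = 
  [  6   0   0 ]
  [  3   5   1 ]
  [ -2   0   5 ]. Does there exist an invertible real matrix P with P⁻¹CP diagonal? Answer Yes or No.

Characteristic polynomial: p(t) = t^3 - 16t^2 + 85t - 150 = (t - 6)(t - 5)^2.
t = 5 has algebraic multiplicity 2; rank(C − 5I) = 2, so geometric multiplicity = 1.
Geometric multiplicity < algebraic multiplicity, so C is not diagonalizable.

No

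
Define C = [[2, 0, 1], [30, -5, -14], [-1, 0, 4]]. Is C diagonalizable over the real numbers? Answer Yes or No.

No

Characteristic polynomial: p(r) = r^3 - r^2 - 21r + 45 = (r - 3)^2(r + 5).
r = 3 has algebraic multiplicity 2; rank(C − 3I) = 2, so geometric multiplicity = 1.
Geometric multiplicity < algebraic multiplicity, so C is not diagonalizable.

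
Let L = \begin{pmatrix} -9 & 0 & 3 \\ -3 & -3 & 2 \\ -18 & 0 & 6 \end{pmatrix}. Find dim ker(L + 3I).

L + 3I = [[-6, 0, 3], [-3, 0, 2], [-18, 0, 9]].
This matrix has rank 2, so its null space has dimension 3 − 2 = 1.

1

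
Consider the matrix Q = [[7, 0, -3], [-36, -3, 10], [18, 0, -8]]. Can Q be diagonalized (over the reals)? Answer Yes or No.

Yes

Characteristic polynomial: p(μ) = μ^3 + 4μ^2 + μ - 6 = (μ - 1)(μ + 2)(μ + 3).
All 3 eigenvalues are distinct, so Q is diagonalizable.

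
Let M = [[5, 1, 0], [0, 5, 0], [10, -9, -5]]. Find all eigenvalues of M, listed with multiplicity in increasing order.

Characteristic polynomial: p(μ) = μ^3 - 5μ^2 - 25μ + 125 = (μ - 5)^2(μ + 5).
Roots (with multiplicity): -5, 5, 5.

-5, 5, 5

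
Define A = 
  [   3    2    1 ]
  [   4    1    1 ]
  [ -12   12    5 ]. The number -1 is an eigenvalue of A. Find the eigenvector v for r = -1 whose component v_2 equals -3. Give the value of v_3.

6

A + 1I = [[4, 2, 1], [4, 2, 1], [-12, 12, 6]].
Solving (A + 1I)v = 0 gives the eigenspace spanned by (0, -3, 6).
With v_2 = -3, v = (0, -3, 6), so v_3 = 6.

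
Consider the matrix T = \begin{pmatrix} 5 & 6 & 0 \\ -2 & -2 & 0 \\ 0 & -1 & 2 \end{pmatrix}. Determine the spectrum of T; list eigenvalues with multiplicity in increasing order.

Characteristic polynomial: p(r) = r^3 - 5r^2 + 8r - 4 = (r - 2)^2(r - 1).
Roots (with multiplicity): 1, 2, 2.

1, 2, 2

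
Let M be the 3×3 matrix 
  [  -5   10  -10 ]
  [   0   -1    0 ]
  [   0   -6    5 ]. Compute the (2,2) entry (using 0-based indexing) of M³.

125

Characteristic polynomial: r^3 + r^2 - 25r - 25 = (r - 5)(r + 1)(r + 5), so the eigenvalues are -5, -1, 5.
r=5: eigenvector (-1, 0, 1).
r=-1: eigenvector (0, 1, 1).
r=-5: eigenvector (1, 0, 0).
P = [[-1, 0, 1], [0, 1, 0], [1, 1, 0]], D = diag(5, -1, -5), P⁻¹ = [[0, -1, 1], [0, 1, 0], [1, -1, 1]].
M³ = P·diag(125, -1, -125)·P⁻¹ = [[-125, 250, -250], [0, -1, 0], [0, -126, 125]].
The requested entry is 125.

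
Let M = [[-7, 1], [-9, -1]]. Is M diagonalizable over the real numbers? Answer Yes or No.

No

Characteristic polynomial: p(λ) = λ^2 + 8λ + 16 = (λ + 4)^2.
λ = -4 has algebraic multiplicity 2; rank(M + 4I) = 1, so geometric multiplicity = 1.
Geometric multiplicity < algebraic multiplicity, so M is not diagonalizable.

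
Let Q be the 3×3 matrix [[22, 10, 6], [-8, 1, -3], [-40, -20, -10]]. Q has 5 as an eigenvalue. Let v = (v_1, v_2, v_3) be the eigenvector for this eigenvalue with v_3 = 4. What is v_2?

1

Q − 5I = [[17, 10, 6], [-8, -4, -3], [-40, -20, -15]].
Solving (Q − 5I)v = 0 gives the eigenspace spanned by (-2, 1, 4).
With v_3 = 4, v = (-2, 1, 4), so v_2 = 1.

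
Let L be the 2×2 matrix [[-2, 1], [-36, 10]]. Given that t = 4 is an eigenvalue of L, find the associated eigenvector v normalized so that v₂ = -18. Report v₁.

L − 4I = [[-6, 1], [-36, 6]].
Solving (L − 4I)v = 0 gives the eigenspace spanned by (-3, -18).
With v₂ = -18, v = (-3, -18), so v₁ = -3.

-3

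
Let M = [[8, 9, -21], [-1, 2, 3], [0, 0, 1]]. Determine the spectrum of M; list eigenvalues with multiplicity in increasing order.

Characteristic polynomial: p(μ) = μ^3 - 11μ^2 + 35μ - 25 = (μ - 5)^2(μ - 1).
Roots (with multiplicity): 1, 5, 5.

1, 5, 5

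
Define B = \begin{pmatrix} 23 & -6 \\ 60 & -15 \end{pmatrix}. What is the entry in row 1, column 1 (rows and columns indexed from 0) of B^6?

Characteristic polynomial: λ^2 - 8λ + 15 = (λ - 5)(λ - 3), so the eigenvalues are 3, 5.
λ=3: eigenvector (3, 10).
λ=5: eigenvector (1, 3).
P = [[3, 1], [10, 3]], D = diag(3, 5), P⁻¹ = [[-3, 1], [10, -3]].
B⁶ = P·diag(729, 15625)·P⁻¹ = [[149689, -44688], [446880, -133335]].
The requested entry is -133335.

-133335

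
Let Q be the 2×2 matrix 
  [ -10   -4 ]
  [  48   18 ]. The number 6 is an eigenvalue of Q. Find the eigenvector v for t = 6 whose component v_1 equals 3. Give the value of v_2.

Q − 6I = [[-16, -4], [48, 12]].
Solving (Q − 6I)v = 0 gives the eigenspace spanned by (3, -12).
With v_1 = 3, v = (3, -12), so v_2 = -12.

-12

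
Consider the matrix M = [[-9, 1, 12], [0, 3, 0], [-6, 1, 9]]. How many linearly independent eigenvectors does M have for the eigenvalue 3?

1

M − 3I = [[-12, 1, 12], [0, 0, 0], [-6, 1, 6]].
This matrix has rank 2, so its null space has dimension 3 − 2 = 1.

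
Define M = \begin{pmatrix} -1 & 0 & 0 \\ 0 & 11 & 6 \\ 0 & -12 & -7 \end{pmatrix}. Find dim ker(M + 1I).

M + 1I = [[0, 0, 0], [0, 12, 6], [0, -12, -6]].
This matrix has rank 1, so its null space has dimension 3 − 1 = 2.

2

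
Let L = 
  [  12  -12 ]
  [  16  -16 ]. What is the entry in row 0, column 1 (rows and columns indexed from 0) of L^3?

Characteristic polynomial: λ^2 + 4λ = λ(λ + 4), so the eigenvalues are -4, 0.
λ=0: eigenvector (1, 1).
λ=-4: eigenvector (-3, -4).
P = [[1, -3], [1, -4]], D = diag(0, -4), P⁻¹ = [[4, -3], [1, -1]].
L³ = P·diag(0, -64)·P⁻¹ = [[192, -192], [256, -256]].
The requested entry is -192.

-192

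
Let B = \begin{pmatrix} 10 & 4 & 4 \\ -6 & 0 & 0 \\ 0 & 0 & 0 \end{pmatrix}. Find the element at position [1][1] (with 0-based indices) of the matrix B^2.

Characteristic polynomial: r^3 - 10r^2 + 24r = r(r - 6)(r - 4), so the eigenvalues are 0, 4, 6.
r=4: eigenvector (-2, 3, 0).
r=6: eigenvector (1, -1, 0).
r=0: eigenvector (0, -1, 1).
P = [[-2, 1, 0], [3, -1, -1], [0, 0, 1]], D = diag(4, 6, 0), P⁻¹ = [[1, 1, 1], [3, 2, 2], [0, 0, 1]].
B² = P·diag(16, 36, 0)·P⁻¹ = [[76, 40, 40], [-60, -24, -24], [0, 0, 0]].
The requested entry is -24.

-24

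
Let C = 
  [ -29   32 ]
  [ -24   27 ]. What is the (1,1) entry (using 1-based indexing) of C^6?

60313

Characteristic polynomial: μ^2 + 2μ - 15 = (μ - 3)(μ + 5), so the eigenvalues are -5, 3.
μ=3: eigenvector (1, 1).
μ=-5: eigenvector (-4, -3).
P = [[1, -4], [1, -3]], D = diag(3, -5), P⁻¹ = [[-3, 4], [-1, 1]].
C⁶ = P·diag(729, 15625)·P⁻¹ = [[60313, -59584], [44688, -43959]].
The requested entry is 60313.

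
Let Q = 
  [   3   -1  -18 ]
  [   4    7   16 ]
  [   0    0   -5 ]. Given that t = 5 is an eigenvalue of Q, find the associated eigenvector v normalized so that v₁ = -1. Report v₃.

Q − 5I = [[-2, -1, -18], [4, 2, 16], [0, 0, -10]].
Solving (Q − 5I)v = 0 gives the eigenspace spanned by (-1, 2, 0).
With v₁ = -1, v = (-1, 2, 0), so v₃ = 0.

0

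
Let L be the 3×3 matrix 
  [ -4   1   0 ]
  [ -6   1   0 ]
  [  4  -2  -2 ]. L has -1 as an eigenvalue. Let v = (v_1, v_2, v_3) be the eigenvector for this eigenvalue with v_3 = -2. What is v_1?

1

L + 1I = [[-3, 1, 0], [-6, 2, 0], [4, -2, -1]].
Solving (L + 1I)v = 0 gives the eigenspace spanned by (1, 3, -2).
With v_3 = -2, v = (1, 3, -2), so v_1 = 1.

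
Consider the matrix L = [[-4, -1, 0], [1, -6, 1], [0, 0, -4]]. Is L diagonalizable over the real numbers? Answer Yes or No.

Characteristic polynomial: p(λ) = λ^3 + 14λ^2 + 65λ + 100 = (λ + 4)(λ + 5)^2.
λ = -5 has algebraic multiplicity 2; rank(L + 5I) = 2, so geometric multiplicity = 1.
Geometric multiplicity < algebraic multiplicity, so L is not diagonalizable.

No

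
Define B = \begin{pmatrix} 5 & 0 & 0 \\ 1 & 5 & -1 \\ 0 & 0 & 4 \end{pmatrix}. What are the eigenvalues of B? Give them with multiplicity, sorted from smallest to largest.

Characteristic polynomial: p(s) = s^3 - 14s^2 + 65s - 100 = (s - 5)^2(s - 4).
Roots (with multiplicity): 4, 5, 5.

4, 5, 5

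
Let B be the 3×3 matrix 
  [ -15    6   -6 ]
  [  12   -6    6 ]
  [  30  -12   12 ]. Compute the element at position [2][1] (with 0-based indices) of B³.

-756

Characteristic polynomial: t^3 + 9t^2 + 18t = t(t + 3)(t + 6), so the eigenvalues are -6, -3, 0.
t=-3: eigenvector (1, 0, -2).
t=-6: eigenvector (-2, 1, 4).
t=0: eigenvector (0, 1, 1).
P = [[1, -2, 0], [0, 1, 1], [-2, 4, 1]], D = diag(-3, -6, 0), P⁻¹ = [[-3, 2, -2], [-2, 1, -1], [2, 0, 1]].
B³ = P·diag(-27, -216, 0)·P⁻¹ = [[-783, 378, -378], [432, -216, 216], [1566, -756, 756]].
The requested entry is -756.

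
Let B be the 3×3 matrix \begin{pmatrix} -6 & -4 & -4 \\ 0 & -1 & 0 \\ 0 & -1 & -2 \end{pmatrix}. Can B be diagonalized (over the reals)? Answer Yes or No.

Yes

Characteristic polynomial: p(r) = r^3 + 9r^2 + 20r + 12 = (r + 1)(r + 2)(r + 6).
All 3 eigenvalues are distinct, so B is diagonalizable.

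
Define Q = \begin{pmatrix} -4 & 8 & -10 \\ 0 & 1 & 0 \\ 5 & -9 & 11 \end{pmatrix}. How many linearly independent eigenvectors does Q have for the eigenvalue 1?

Q − 1I = [[-5, 8, -10], [0, 0, 0], [5, -9, 10]].
This matrix has rank 2, so its null space has dimension 3 − 2 = 1.

1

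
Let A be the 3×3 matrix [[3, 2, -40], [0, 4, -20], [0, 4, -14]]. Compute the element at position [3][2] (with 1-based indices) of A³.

304

Characteristic polynomial: μ^3 + 7μ^2 - 6μ - 72 = (μ - 3)(μ + 4)(μ + 6), so the eigenvalues are -6, -4, 3.
μ=3: eigenvector (1, 0, 0).
μ=-4: eigenvector (10, 5, 2).
μ=-6: eigenvector (4, 2, 1).
P = [[1, 10, 4], [0, 5, 2], [0, 2, 1]], D = diag(3, -4, -6), P⁻¹ = [[1, -2, 0], [0, 1, -2], [0, -2, 5]].
A³ = P·diag(27, -64, -216)·P⁻¹ = [[27, 1034, -3040], [0, 544, -1520], [0, 304, -824]].
The requested entry is 304.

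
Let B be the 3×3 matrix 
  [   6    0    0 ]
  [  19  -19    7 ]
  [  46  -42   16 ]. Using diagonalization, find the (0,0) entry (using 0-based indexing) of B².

Characteristic polynomial: λ^3 - 3λ^2 - 28λ + 60 = (λ - 6)(λ - 2)(λ + 5), so the eigenvalues are -5, 2, 6.
λ=6: eigenvector (1, 3, 8).
λ=-5: eigenvector (0, 1, 2).
λ=2: eigenvector (0, 1, 3).
P = [[1, 0, 0], [3, 1, 1], [8, 2, 3]], D = diag(6, -5, 2), P⁻¹ = [[1, 0, 0], [-1, 3, -1], [-2, -2, 1]].
B² = P·diag(36, 25, 4)·P⁻¹ = [[36, 0, 0], [75, 67, -21], [214, 126, -38]].
The requested entry is 36.

36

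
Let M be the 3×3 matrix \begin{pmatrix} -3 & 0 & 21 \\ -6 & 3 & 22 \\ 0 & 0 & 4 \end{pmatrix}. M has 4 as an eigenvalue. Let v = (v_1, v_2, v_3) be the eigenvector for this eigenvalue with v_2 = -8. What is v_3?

-2

M − 4I = [[-7, 0, 21], [-6, -1, 22], [0, 0, 0]].
Solving (M − 4I)v = 0 gives the eigenspace spanned by (-6, -8, -2).
With v_2 = -8, v = (-6, -8, -2), so v_3 = -2.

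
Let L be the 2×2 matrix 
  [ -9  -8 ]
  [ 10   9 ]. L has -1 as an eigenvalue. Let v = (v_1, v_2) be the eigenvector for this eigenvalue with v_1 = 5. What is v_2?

L + 1I = [[-8, -8], [10, 10]].
Solving (L + 1I)v = 0 gives the eigenspace spanned by (5, -5).
With v_1 = 5, v = (5, -5), so v_2 = -5.

-5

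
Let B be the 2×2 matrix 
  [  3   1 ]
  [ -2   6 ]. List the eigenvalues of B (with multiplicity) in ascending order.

Characteristic polynomial: p(μ) = μ^2 - 9μ + 20 = (μ - 5)(μ - 4).
Roots (with multiplicity): 4, 5.

4, 5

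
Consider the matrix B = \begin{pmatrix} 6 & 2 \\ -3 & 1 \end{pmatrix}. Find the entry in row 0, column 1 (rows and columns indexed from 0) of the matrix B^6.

Characteristic polynomial: r^2 - 7r + 12 = (r - 4)(r - 3), so the eigenvalues are 3, 4.
r=4: eigenvector (1, -1).
r=3: eigenvector (-2, 3).
P = [[1, -2], [-1, 3]], D = diag(4, 3), P⁻¹ = [[3, 2], [1, 1]].
B⁶ = P·diag(4096, 729)·P⁻¹ = [[10830, 6734], [-10101, -6005]].
The requested entry is 6734.

6734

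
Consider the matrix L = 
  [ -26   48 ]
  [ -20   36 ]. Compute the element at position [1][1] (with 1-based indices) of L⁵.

-100256

Characteristic polynomial: r^2 - 10r + 24 = (r - 6)(r - 4), so the eigenvalues are 4, 6.
r=4: eigenvector (-8, -5).
r=6: eigenvector (3, 2).
P = [[-8, 3], [-5, 2]], D = diag(4, 6), P⁻¹ = [[-2, 3], [-5, 8]].
L⁵ = P·diag(1024, 7776)·P⁻¹ = [[-100256, 162048], [-67520, 109056]].
The requested entry is -100256.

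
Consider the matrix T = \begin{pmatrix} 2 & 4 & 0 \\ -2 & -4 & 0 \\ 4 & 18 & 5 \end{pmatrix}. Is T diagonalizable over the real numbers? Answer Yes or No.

Yes

Characteristic polynomial: p(λ) = λ^3 - 3λ^2 - 10λ = λ(λ - 5)(λ + 2).
All 3 eigenvalues are distinct, so T is diagonalizable.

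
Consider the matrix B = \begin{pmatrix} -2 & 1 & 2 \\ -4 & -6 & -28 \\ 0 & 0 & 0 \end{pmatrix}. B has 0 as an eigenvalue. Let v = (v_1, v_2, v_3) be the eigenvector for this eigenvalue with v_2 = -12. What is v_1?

B = [[-2, 1, 2], [-4, -6, -28], [0, 0, 0]].
Solving (B)v = 0 gives the eigenspace spanned by (-3, -12, 3).
With v_2 = -12, v = (-3, -12, 3), so v_1 = -3.

-3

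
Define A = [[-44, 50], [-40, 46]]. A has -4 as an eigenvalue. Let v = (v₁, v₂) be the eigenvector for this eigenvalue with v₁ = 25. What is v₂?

A + 4I = [[-40, 50], [-40, 50]].
Solving (A + 4I)v = 0 gives the eigenspace spanned by (25, 20).
With v₁ = 25, v = (25, 20), so v₂ = 20.

20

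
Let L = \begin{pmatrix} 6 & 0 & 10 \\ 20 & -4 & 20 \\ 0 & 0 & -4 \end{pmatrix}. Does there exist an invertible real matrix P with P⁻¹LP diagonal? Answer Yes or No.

Characteristic polynomial: p(t) = t^3 + 2t^2 - 32t - 96 = (t - 6)(t + 4)^2.
t = -4 has algebraic multiplicity 2; rank(L + 4I) = 1, so geometric multiplicity = 2.
Every eigenvalue has geometric = algebraic multiplicity, so L is diagonalizable.

Yes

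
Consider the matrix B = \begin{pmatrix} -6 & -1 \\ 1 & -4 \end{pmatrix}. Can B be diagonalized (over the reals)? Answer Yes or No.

Characteristic polynomial: p(μ) = μ^2 + 10μ + 25 = (μ + 5)^2.
μ = -5 has algebraic multiplicity 2; rank(B + 5I) = 1, so geometric multiplicity = 1.
Geometric multiplicity < algebraic multiplicity, so B is not diagonalizable.

No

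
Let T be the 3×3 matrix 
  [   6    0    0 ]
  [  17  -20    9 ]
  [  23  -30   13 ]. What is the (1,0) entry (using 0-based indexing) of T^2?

Characteristic polynomial: s^3 + s^2 - 32s - 60 = (s - 6)(s + 2)(s + 5), so the eigenvalues are -5, -2, 6.
s=-2: eigenvector (0, 1, 2).
s=6: eigenvector (1, 1, 1).
s=-5: eigenvector (0, -3, -5).
P = [[0, 1, 0], [1, 1, -3], [2, 1, -5]], D = diag(-2, 6, -5), P⁻¹ = [[2, -5, 3], [1, 0, 0], [1, -2, 1]].
T² = P·diag(4, 36, 25)·P⁻¹ = [[36, 0, 0], [-31, 130, -63], [-73, 210, -101]].
The requested entry is -31.

-31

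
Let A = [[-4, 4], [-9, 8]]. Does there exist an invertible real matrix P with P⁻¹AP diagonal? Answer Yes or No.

No

Characteristic polynomial: p(λ) = λ^2 - 4λ + 4 = (λ - 2)^2.
λ = 2 has algebraic multiplicity 2; rank(A − 2I) = 1, so geometric multiplicity = 1.
Geometric multiplicity < algebraic multiplicity, so A is not diagonalizable.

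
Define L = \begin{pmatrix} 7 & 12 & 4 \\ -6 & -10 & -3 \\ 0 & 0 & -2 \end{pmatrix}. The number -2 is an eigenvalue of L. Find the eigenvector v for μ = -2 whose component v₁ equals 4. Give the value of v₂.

L + 2I = [[9, 12, 4], [-6, -8, -3], [0, 0, 0]].
Solving (L + 2I)v = 0 gives the eigenspace spanned by (4, -3, 0).
With v₁ = 4, v = (4, -3, 0), so v₂ = -3.

-3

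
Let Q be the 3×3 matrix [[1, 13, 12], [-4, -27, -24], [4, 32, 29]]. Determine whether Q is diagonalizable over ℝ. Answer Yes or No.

No

Characteristic polynomial: p(t) = t^3 - 3t^2 - 9t - 5 = (t - 5)(t + 1)^2.
t = -1 has algebraic multiplicity 2; rank(Q + 1I) = 2, so geometric multiplicity = 1.
Geometric multiplicity < algebraic multiplicity, so Q is not diagonalizable.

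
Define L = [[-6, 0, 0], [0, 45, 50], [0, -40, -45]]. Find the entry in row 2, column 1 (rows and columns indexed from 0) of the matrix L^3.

-1000

Characteristic polynomial: t^3 + 6t^2 - 25t - 150 = (t - 5)(t + 5)(t + 6), so the eigenvalues are -6, -5, 5.
t=-6: eigenvector (1, 0, 0).
t=5: eigenvector (0, 5, -4).
t=-5: eigenvector (0, -1, 1).
P = [[1, 0, 0], [0, 5, -1], [0, -4, 1]], D = diag(-6, 5, -5), P⁻¹ = [[1, 0, 0], [0, 1, 1], [0, 4, 5]].
L³ = P·diag(-216, 125, -125)·P⁻¹ = [[-216, 0, 0], [0, 1125, 1250], [0, -1000, -1125]].
The requested entry is -1000.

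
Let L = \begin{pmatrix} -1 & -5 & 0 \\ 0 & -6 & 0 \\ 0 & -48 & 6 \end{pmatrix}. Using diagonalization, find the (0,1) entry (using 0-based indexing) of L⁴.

Characteristic polynomial: λ^3 + λ^2 - 36λ - 36 = (λ - 6)(λ + 1)(λ + 6), so the eigenvalues are -6, -1, 6.
λ=-1: eigenvector (1, 0, 0).
λ=-6: eigenvector (1, 1, 4).
λ=6: eigenvector (0, 0, 1).
P = [[1, 1, 0], [0, 1, 0], [0, 4, 1]], D = diag(-1, -6, 6), P⁻¹ = [[1, -1, 0], [0, 1, 0], [0, -4, 1]].
L⁴ = P·diag(1, 1296, 1296)·P⁻¹ = [[1, 1295, 0], [0, 1296, 0], [0, 0, 1296]].
The requested entry is 1295.

1295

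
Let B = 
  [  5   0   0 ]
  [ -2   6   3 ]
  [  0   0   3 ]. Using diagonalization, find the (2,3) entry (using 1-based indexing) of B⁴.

1215

Characteristic polynomial: μ^3 - 14μ^2 + 63μ - 90 = (μ - 6)(μ - 5)(μ - 3), so the eigenvalues are 3, 5, 6.
μ=5: eigenvector (1, 2, 0).
μ=6: eigenvector (0, 1, 0).
μ=3: eigenvector (0, -1, 1).
P = [[1, 0, 0], [2, 1, -1], [0, 0, 1]], D = diag(5, 6, 3), P⁻¹ = [[1, 0, 0], [-2, 1, 1], [0, 0, 1]].
B⁴ = P·diag(625, 1296, 81)·P⁻¹ = [[625, 0, 0], [-1342, 1296, 1215], [0, 0, 81]].
The requested entry is 1215.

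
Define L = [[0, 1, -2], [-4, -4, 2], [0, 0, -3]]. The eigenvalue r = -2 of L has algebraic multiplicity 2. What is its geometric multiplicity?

L + 2I = [[2, 1, -2], [-4, -2, 2], [0, 0, -1]].
This matrix has rank 2, so its null space has dimension 3 − 2 = 1.

1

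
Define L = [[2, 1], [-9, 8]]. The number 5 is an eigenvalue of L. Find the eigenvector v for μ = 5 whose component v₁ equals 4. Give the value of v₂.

12

L − 5I = [[-3, 1], [-9, 3]].
Solving (L − 5I)v = 0 gives the eigenspace spanned by (4, 12).
With v₁ = 4, v = (4, 12), so v₂ = 12.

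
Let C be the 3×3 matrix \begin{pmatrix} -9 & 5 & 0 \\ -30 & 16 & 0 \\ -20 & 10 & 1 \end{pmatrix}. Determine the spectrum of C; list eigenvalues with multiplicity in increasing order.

1, 1, 6

Characteristic polynomial: p(s) = s^3 - 8s^2 + 13s - 6 = (s - 6)(s - 1)^2.
Roots (with multiplicity): 1, 1, 6.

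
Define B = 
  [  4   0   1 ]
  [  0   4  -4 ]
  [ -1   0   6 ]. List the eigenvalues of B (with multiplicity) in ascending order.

4, 5, 5

Characteristic polynomial: p(λ) = λ^3 - 14λ^2 + 65λ - 100 = (λ - 5)^2(λ - 4).
Roots (with multiplicity): 4, 5, 5.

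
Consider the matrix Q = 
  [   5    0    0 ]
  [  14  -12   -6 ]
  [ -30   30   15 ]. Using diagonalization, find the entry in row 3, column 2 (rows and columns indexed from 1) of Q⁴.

810

Characteristic polynomial: t^3 - 8t^2 + 15t = t(t - 5)(t - 3), so the eigenvalues are 0, 3, 5.
t=5: eigenvector (1, 4, -9).
t=3: eigenvector (0, -2, 5).
t=0: eigenvector (0, 1, -2).
P = [[1, 0, 0], [4, -2, 1], [-9, 5, -2]], D = diag(5, 3, 0), P⁻¹ = [[1, 0, 0], [1, 2, 1], [-2, 5, 2]].
Q⁴ = P·diag(625, 81, 0)·P⁻¹ = [[625, 0, 0], [2338, -324, -162], [-5220, 810, 405]].
The requested entry is 810.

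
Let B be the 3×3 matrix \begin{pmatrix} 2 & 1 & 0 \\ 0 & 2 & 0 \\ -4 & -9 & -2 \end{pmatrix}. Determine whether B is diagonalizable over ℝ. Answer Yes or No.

No

Characteristic polynomial: p(t) = t^3 - 2t^2 - 4t + 8 = (t - 2)^2(t + 2).
t = 2 has algebraic multiplicity 2; rank(B − 2I) = 2, so geometric multiplicity = 1.
Geometric multiplicity < algebraic multiplicity, so B is not diagonalizable.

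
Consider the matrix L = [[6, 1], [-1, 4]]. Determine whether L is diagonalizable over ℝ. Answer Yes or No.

Characteristic polynomial: p(s) = s^2 - 10s + 25 = (s - 5)^2.
s = 5 has algebraic multiplicity 2; rank(L − 5I) = 1, so geometric multiplicity = 1.
Geometric multiplicity < algebraic multiplicity, so L is not diagonalizable.

No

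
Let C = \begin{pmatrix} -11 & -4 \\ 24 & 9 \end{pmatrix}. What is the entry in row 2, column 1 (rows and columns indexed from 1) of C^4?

Characteristic polynomial: r^2 + 2r - 3 = (r - 1)(r + 3), so the eigenvalues are -3, 1.
r=1: eigenvector (1, -3).
r=-3: eigenvector (1, -2).
P = [[1, 1], [-3, -2]], D = diag(1, -3), P⁻¹ = [[-2, -1], [3, 1]].
C⁴ = P·diag(1, 81)·P⁻¹ = [[241, 80], [-480, -159]].
The requested entry is -480.

-480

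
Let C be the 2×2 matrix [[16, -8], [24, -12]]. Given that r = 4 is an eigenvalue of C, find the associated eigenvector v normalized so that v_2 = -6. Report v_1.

C − 4I = [[12, -8], [24, -16]].
Solving (C − 4I)v = 0 gives the eigenspace spanned by (-4, -6).
With v_2 = -6, v = (-4, -6), so v_1 = -4.

-4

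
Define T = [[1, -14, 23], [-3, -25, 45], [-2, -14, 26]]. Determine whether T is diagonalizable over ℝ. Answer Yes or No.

No

Characteristic polynomial: p(μ) = μ^3 - 2μ^2 - 15μ + 36 = (μ - 3)^2(μ + 4).
μ = 3 has algebraic multiplicity 2; rank(T − 3I) = 2, so geometric multiplicity = 1.
Geometric multiplicity < algebraic multiplicity, so T is not diagonalizable.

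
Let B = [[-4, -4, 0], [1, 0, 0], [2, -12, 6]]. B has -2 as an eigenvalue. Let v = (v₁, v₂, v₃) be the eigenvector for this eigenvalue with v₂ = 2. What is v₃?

B + 2I = [[-2, -4, 0], [1, 2, 0], [2, -12, 8]].
Solving (B + 2I)v = 0 gives the eigenspace spanned by (-4, 2, 4).
With v₂ = 2, v = (-4, 2, 4), so v₃ = 4.

4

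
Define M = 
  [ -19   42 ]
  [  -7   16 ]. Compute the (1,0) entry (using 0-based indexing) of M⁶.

15561

Characteristic polynomial: r^2 + 3r - 10 = (r - 2)(r + 5), so the eigenvalues are -5, 2.
r=2: eigenvector (2, 1).
r=-5: eigenvector (3, 1).
P = [[2, 3], [1, 1]], D = diag(2, -5), P⁻¹ = [[-1, 3], [1, -2]].
M⁶ = P·diag(64, 15625)·P⁻¹ = [[46747, -93366], [15561, -31058]].
The requested entry is 15561.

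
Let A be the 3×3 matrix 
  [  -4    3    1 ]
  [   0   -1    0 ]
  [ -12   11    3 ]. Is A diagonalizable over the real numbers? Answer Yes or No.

No

Characteristic polynomial: p(s) = s^3 + 2s^2 + s = s(s + 1)^2.
s = -1 has algebraic multiplicity 2; rank(A + 1I) = 2, so geometric multiplicity = 1.
Geometric multiplicity < algebraic multiplicity, so A is not diagonalizable.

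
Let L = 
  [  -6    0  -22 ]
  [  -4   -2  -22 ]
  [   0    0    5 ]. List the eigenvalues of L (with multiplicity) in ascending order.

Characteristic polynomial: p(r) = r^3 + 3r^2 - 28r - 60 = (r - 5)(r + 2)(r + 6).
Roots (with multiplicity): -6, -2, 5.

-6, -2, 5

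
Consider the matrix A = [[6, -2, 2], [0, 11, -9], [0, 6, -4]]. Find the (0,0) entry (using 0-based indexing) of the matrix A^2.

Characteristic polynomial: r^3 - 13r^2 + 52r - 60 = (r - 6)(r - 5)(r - 2), so the eigenvalues are 2, 5, 6.
r=6: eigenvector (1, 0, 0).
r=5: eigenvector (2, 3, 2).
r=2: eigenvector (0, 1, 1).
P = [[1, 2, 0], [0, 3, 1], [0, 2, 1]], D = diag(6, 5, 2), P⁻¹ = [[1, -2, 2], [0, 1, -1], [0, -2, 3]].
A² = P·diag(36, 25, 4)·P⁻¹ = [[36, -22, 22], [0, 67, -63], [0, 42, -38]].
The requested entry is 36.

36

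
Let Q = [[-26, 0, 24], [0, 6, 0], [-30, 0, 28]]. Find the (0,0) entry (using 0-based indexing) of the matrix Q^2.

-44

Characteristic polynomial: t^3 - 8t^2 + 4t + 48 = (t - 6)(t - 4)(t + 2), so the eigenvalues are -2, 4, 6.
t=-2: eigenvector (-1, 0, -1).
t=6: eigenvector (0, 1, 0).
t=4: eigenvector (-4, 0, -5).
P = [[-1, 0, -4], [0, 1, 0], [-1, 0, -5]], D = diag(-2, 6, 4), P⁻¹ = [[-5, 0, 4], [0, 1, 0], [1, 0, -1]].
Q² = P·diag(4, 36, 16)·P⁻¹ = [[-44, 0, 48], [0, 36, 0], [-60, 0, 64]].
The requested entry is -44.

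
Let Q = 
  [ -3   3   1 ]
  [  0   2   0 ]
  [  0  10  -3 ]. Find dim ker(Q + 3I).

Q + 3I = [[0, 3, 1], [0, 5, 0], [0, 10, 0]].
This matrix has rank 2, so its null space has dimension 3 − 2 = 1.

1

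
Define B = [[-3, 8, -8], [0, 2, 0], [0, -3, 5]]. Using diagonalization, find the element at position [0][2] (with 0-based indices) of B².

-16

Characteristic polynomial: μ^3 - 4μ^2 - 11μ + 30 = (μ - 5)(μ - 2)(μ + 3), so the eigenvalues are -3, 2, 5.
μ=-3: eigenvector (1, 0, 0).
μ=2: eigenvector (0, 1, 1).
μ=5: eigenvector (-1, 0, 1).
P = [[1, 0, -1], [0, 1, 0], [0, 1, 1]], D = diag(-3, 2, 5), P⁻¹ = [[1, -1, 1], [0, 1, 0], [0, -1, 1]].
B² = P·diag(9, 4, 25)·P⁻¹ = [[9, 16, -16], [0, 4, 0], [0, -21, 25]].
The requested entry is -16.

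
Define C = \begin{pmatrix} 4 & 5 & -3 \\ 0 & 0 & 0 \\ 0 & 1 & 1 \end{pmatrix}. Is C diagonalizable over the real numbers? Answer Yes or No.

Characteristic polynomial: p(μ) = μ^3 - 5μ^2 + 4μ = μ(μ - 4)(μ - 1).
All 3 eigenvalues are distinct, so C is diagonalizable.

Yes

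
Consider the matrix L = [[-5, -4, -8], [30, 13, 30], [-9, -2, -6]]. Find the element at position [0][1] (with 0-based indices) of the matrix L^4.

-160

Characteristic polynomial: λ^3 - 2λ^2 - 5λ + 6 = (λ - 3)(λ - 1)(λ + 2), so the eigenvalues are -2, 1, 3.
λ=3: eigenvector (1, 0, -1).
λ=-2: eigenvector (0, -2, 1).
λ=1: eigenvector (2, 5, -4).
P = [[1, 0, 2], [0, -2, 5], [-1, 1, -4]], D = diag(3, -2, 1), P⁻¹ = [[-3, -2, -4], [5, 2, 5], [2, 1, 2]].
L⁴ = P·diag(81, 16, 1)·P⁻¹ = [[-239, -160, -320], [-150, -59, -150], [315, 190, 396]].
The requested entry is -160.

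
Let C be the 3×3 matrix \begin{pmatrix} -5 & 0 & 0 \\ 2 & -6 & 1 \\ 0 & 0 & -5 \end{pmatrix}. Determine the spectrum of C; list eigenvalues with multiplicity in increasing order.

Characteristic polynomial: p(t) = t^3 + 16t^2 + 85t + 150 = (t + 5)^2(t + 6).
Roots (with multiplicity): -6, -5, -5.

-6, -5, -5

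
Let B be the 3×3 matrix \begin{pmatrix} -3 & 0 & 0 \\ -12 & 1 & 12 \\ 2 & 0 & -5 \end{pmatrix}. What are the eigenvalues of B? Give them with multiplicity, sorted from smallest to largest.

-5, -3, 1

Characteristic polynomial: p(μ) = μ^3 + 7μ^2 + 7μ - 15 = (μ - 1)(μ + 3)(μ + 5).
Roots (with multiplicity): -5, -3, 1.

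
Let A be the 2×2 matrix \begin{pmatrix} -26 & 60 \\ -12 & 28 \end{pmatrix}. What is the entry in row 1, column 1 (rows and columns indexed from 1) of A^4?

Characteristic polynomial: μ^2 - 2μ - 8 = (μ - 4)(μ + 2), so the eigenvalues are -2, 4.
μ=4: eigenvector (2, 1).
μ=-2: eigenvector (5, 2).
P = [[2, 5], [1, 2]], D = diag(4, -2), P⁻¹ = [[-2, 5], [1, -2]].
A⁴ = P·diag(256, 16)·P⁻¹ = [[-944, 2400], [-480, 1216]].
The requested entry is -944.

-944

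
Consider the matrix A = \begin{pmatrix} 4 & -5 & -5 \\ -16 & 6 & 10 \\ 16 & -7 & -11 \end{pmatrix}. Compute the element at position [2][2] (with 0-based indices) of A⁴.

-509

Characteristic polynomial: s^3 + s^2 - 16s - 16 = (s - 4)(s + 1)(s + 4), so the eigenvalues are -4, -1, 4.
s=-1: eigenvector (1, -2, 3).
s=-4: eigenvector (0, 1, -1).
s=4: eigenvector (-1, 2, -2).
P = [[1, 0, -1], [-2, 1, 2], [3, -1, -2]], D = diag(-1, -4, 4), P⁻¹ = [[0, 1, 1], [2, 1, 0], [-1, 1, 1]].
A⁴ = P·diag(1, 256, 256)·P⁻¹ = [[256, -255, -255], [0, 766, 510], [0, -765, -509]].
The requested entry is -509.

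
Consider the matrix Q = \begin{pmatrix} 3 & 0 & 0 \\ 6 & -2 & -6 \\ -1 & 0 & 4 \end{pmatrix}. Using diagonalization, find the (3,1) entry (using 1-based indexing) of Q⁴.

Characteristic polynomial: λ^3 - 5λ^2 - 2λ + 24 = (λ - 4)(λ - 3)(λ + 2), so the eigenvalues are -2, 3, 4.
λ=4: eigenvector (0, 1, -1).
λ=3: eigenvector (1, 0, 1).
λ=-2: eigenvector (0, 1, 0).
P = [[0, 1, 0], [1, 0, 1], [-1, 1, 0]], D = diag(4, 3, -2), P⁻¹ = [[1, 0, -1], [1, 0, 0], [-1, 1, 1]].
Q⁴ = P·diag(256, 81, 16)·P⁻¹ = [[81, 0, 0], [240, 16, -240], [-175, 0, 256]].
The requested entry is -175.

-175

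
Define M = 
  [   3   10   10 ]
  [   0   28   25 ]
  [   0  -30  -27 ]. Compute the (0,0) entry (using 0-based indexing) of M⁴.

81

Characteristic polynomial: μ^3 - 4μ^2 - 3μ + 18 = (μ - 3)^2(μ + 2), so the eigenvalues are -2, 3, 3.
μ=3: eigenvector (0, -1, 1).
μ=-2: eigenvector (-2, -5, 6).
μ=3: eigenvector (1, 2, -2).
P = [[0, -2, 1], [-1, -5, 2], [1, 6, -2]], D = diag(3, -2, 3), P⁻¹ = [[2, -2, -1], [0, 1, 1], [1, 2, 2]].
M⁴ = P·diag(81, 16, 81)·P⁻¹ = [[81, 130, 130], [0, 406, 325], [0, -390, -309]].
The requested entry is 81.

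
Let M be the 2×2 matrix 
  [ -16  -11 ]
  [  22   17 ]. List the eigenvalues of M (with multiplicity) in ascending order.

Characteristic polynomial: p(λ) = λ^2 - λ - 30 = (λ - 6)(λ + 5).
Roots (with multiplicity): -5, 6.

-5, 6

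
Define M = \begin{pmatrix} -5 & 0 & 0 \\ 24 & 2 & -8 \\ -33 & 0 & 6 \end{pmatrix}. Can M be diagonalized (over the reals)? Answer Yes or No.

Characteristic polynomial: p(r) = r^3 - 3r^2 - 28r + 60 = (r - 6)(r - 2)(r + 5).
All 3 eigenvalues are distinct, so M is diagonalizable.

Yes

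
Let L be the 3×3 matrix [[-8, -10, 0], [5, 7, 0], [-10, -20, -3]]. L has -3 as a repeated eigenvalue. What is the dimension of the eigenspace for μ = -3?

L + 3I = [[-5, -10, 0], [5, 10, 0], [-10, -20, 0]].
This matrix has rank 1, so its null space has dimension 3 − 1 = 2.

2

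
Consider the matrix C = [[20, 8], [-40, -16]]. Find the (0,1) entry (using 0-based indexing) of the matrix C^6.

Characteristic polynomial: λ^2 - 4λ = λ(λ - 4), so the eigenvalues are 0, 4.
λ=4: eigenvector (1, -2).
λ=0: eigenvector (-2, 5).
P = [[1, -2], [-2, 5]], D = diag(4, 0), P⁻¹ = [[5, 2], [2, 1]].
C⁶ = P·diag(4096, 0)·P⁻¹ = [[20480, 8192], [-40960, -16384]].
The requested entry is 8192.

8192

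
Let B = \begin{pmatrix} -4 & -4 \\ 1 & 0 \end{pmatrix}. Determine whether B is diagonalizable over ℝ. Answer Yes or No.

No

Characteristic polynomial: p(t) = t^2 + 4t + 4 = (t + 2)^2.
t = -2 has algebraic multiplicity 2; rank(B + 2I) = 1, so geometric multiplicity = 1.
Geometric multiplicity < algebraic multiplicity, so B is not diagonalizable.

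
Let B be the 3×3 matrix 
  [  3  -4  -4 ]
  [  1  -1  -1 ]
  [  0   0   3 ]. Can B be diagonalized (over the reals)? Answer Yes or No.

No

Characteristic polynomial: p(μ) = μ^3 - 5μ^2 + 7μ - 3 = (μ - 3)(μ - 1)^2.
μ = 1 has algebraic multiplicity 2; rank(B − 1I) = 2, so geometric multiplicity = 1.
Geometric multiplicity < algebraic multiplicity, so B is not diagonalizable.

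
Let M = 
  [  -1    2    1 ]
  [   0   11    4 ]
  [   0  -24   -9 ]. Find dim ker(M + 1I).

M + 1I = [[0, 2, 1], [0, 12, 4], [0, -24, -8]].
This matrix has rank 2, so its null space has dimension 3 − 2 = 1.

1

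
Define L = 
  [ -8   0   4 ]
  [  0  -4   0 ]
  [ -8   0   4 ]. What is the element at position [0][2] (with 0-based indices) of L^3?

Characteristic polynomial: r^3 + 8r^2 + 16r = r(r + 4)^2, so the eigenvalues are -4, -4, 0.
r=-4: eigenvector (2, 1, 2).
r=-4: eigenvector (1, 0, 1).
r=0: eigenvector (1, 0, 2).
P = [[2, 1, 1], [1, 0, 0], [2, 1, 2]], D = diag(-4, -4, 0), P⁻¹ = [[0, 1, 0], [2, -2, -1], [-1, 0, 1]].
L³ = P·diag(-64, -64, 0)·P⁻¹ = [[-128, 0, 64], [0, -64, 0], [-128, 0, 64]].
The requested entry is 64.

64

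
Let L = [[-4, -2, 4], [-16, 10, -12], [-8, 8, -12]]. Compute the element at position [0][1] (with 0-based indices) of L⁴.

Characteristic polynomial: s^3 + 6s^2 - 16s - 96 = (s - 4)(s + 4)(s + 6), so the eigenvalues are -6, -4, 4.
s=-4: eigenvector (1, 2, 1).
s=-6: eigenvector (1, 1, 0).
s=4: eigenvector (0, 2, 1).
P = [[1, 1, 0], [2, 1, 2], [1, 0, 1]], D = diag(-4, -6, 4), P⁻¹ = [[1, -1, 2], [0, 1, -2], [-1, 1, -1]].
L⁴ = P·diag(256, 1296, 256)·P⁻¹ = [[256, 1040, -2080], [0, 1296, -2080], [0, 0, 256]].
The requested entry is 1040.

1040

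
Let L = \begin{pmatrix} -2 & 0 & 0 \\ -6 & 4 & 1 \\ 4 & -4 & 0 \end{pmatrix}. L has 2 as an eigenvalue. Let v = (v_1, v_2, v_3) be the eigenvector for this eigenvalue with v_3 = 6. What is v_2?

L − 2I = [[-4, 0, 0], [-6, 2, 1], [4, -4, -2]].
Solving (L − 2I)v = 0 gives the eigenspace spanned by (0, -3, 6).
With v_3 = 6, v = (0, -3, 6), so v_2 = -3.

-3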